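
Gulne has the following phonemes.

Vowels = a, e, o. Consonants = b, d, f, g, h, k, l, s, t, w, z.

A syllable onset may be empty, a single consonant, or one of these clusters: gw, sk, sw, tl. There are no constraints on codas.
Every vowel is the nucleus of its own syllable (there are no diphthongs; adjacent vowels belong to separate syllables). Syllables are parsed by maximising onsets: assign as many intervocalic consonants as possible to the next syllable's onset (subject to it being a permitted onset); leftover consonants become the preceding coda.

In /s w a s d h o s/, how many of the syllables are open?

Vowels present: a, o; each is a nucleus, giving 2 syllables.
V1 /a/ – V2 /o/: cluster /sdh/ — the longest permitted-onset suffix is /h/; onset = /h/, preceding coda = /sd/.
Result: swasd.hos.
Classifying each syllable: /swasd/ (closed), /hos/ (closed).
Open syllables: 0.

0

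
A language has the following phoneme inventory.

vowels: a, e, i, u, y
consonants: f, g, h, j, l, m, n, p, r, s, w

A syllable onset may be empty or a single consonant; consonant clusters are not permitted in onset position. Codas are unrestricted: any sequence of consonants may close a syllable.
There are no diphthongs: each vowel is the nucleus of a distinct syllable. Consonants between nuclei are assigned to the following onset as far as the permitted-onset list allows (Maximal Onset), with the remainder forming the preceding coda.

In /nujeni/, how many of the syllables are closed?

Nuclei (vowels): u, e, i → 3 syllables.
V1 /u/ – V2 /e/: just /j/ — single C goes to the following onset.
V2 /e/ – V3 /i/: just /n/ — single C goes to the following onset.
So the parse is nu.je.ni.
Classifying each syllable: /nu/ (open), /je/ (open), /ni/ (open).
Closed syllables: 0.

0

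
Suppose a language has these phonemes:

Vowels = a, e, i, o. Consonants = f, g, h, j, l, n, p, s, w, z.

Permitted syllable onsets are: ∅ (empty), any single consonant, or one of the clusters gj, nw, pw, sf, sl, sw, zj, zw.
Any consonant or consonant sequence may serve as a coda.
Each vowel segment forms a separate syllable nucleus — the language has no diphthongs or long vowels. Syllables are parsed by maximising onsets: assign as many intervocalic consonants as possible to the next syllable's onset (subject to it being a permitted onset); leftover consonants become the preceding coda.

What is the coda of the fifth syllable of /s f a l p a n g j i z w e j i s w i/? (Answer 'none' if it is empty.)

none

Nuclei (vowels): a, a, i, e, i, i → 6 syllables.
V1 /a/ – V2 /a/: /lp/ splits as /l/ + /p/ (/p/ is the longest suffix that is a licit onset).
V2 /a/ – V3 /i/: /ngj/; trying suffixes from longest down, /gj/ is the first permitted one, so coda /n/ | onset /gj/.
V3 /i/ – V4 /e/: cluster /zw/ — /zw/ is itself a permitted onset, so the whole cluster goes right; preceding coda = ∅.
V4 /e/ – V5 /i/: /j/ → onset of the next syllable (single consonants are always licit onsets).
V5 /i/ – V6 /i/: /sw/ — entire cluster is a permitted onset → onset /sw/, coda ∅.
Result: sfal.pan.gji.zwe.ji.swi.
Syllable 5 is /ji/: onset /j/, nucleus /i/, coda ∅.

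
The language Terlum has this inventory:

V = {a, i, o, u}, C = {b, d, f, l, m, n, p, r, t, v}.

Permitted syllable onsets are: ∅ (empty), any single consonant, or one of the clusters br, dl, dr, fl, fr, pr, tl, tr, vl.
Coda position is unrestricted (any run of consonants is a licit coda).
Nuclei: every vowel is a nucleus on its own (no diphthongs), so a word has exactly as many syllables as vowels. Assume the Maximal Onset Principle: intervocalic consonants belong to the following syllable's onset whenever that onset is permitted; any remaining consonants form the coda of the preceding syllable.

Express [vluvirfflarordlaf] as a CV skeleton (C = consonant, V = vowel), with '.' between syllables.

The vowels are u, i, a, o, a — 5 nuclei, so 5 syllables.
Between /u/ (V1) and /i/ (V2): /v/ is a single consonant, so it becomes the next onset.
Between /i/ (V2) and /a/ (V3): /rffl/ splits as /rf/ + /fl/ (/fl/ is the longest suffix that is a licit onset).
Between /a/ (V3) and /o/ (V4): /r/ is a single consonant, so it becomes the next onset.
Between /o/ (V4) and /a/ (V5): /rdl/ — longest licit onset from the right is /dl/, leaving /r/ as coda.
So the parse is vlu.virf.fla.ror.dlaf.
Mapping each syllable to C/V: /vlu/ → CCV, /virf/ → CVCC, /fla/ → CCV, /ror/ → CVC, /dlaf/ → CCVC.

CCV.CVCC.CCV.CVC.CCVC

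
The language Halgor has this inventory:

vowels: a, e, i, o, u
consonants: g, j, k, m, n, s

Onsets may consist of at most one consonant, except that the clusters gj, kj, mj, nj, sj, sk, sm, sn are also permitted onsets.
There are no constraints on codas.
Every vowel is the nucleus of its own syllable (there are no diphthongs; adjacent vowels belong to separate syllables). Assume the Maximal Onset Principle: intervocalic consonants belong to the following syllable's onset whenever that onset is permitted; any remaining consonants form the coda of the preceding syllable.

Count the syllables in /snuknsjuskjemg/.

3

The vowels are u, u, e — 3 nuclei, so 3 syllables.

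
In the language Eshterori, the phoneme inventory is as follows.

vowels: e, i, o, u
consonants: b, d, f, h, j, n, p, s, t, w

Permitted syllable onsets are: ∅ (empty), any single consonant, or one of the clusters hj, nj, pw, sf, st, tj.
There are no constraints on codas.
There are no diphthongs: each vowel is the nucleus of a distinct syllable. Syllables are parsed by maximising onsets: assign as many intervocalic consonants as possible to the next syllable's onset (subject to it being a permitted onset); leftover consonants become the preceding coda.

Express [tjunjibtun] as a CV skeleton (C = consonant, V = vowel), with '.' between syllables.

The vowels are u, i, u — 3 nuclei, so 3 syllables.
V1 /u/ – V2 /i/: /nj/ is a licit onset in full, so it all attaches to the next syllable.
V2 /i/ – V3 /u/: /bt/ — longest licit onset from the right is /t/, leaving /b/ as coda.
Result: tju.njib.tun.
Mapping each syllable to C/V: /tju/ → CCV, /njib/ → CCVC, /tun/ → CVC.

CCV.CCVC.CVC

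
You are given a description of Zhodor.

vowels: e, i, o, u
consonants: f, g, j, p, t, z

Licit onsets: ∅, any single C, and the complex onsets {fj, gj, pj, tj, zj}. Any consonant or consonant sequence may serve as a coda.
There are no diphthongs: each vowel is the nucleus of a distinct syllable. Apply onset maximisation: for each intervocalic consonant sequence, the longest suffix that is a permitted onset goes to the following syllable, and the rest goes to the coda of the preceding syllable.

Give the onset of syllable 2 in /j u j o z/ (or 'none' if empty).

j

The vowels are u, o — 2 nuclei, so 2 syllables.
/u…o/ gap (V1→V2): just /j/ — single C goes to the following onset.
Result: ju.joz.
Syllable 2 is /joz/: onset /j/, nucleus /o/, coda /z/.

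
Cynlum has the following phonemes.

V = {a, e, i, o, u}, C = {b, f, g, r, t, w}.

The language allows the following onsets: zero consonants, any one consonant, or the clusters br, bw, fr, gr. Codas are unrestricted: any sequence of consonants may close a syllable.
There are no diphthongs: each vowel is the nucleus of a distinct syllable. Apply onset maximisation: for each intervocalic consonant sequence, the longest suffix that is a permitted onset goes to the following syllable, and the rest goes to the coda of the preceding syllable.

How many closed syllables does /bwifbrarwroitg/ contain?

3

The vowels are i, a, o, i — 4 nuclei, so 4 syllables.
V1 /i/ – V2 /a/: /fbr/ splits as /f/ + /br/ (/br/ is the longest suffix that is a licit onset).
V2 /a/ – V3 /o/: /rwr/; trying suffixes from longest down, /r/ is the first permitted one, so coda /rw/ | onset /r/.
V3 /o/ – V4 /i/: no consonants, so the boundary falls immediately after /o/.
Result: bwif.brarw.ro.itg.
Classifying each syllable: /bwif/ (closed), /brarw/ (closed), /ro/ (open), /itg/ (closed).
Closed syllables: 3.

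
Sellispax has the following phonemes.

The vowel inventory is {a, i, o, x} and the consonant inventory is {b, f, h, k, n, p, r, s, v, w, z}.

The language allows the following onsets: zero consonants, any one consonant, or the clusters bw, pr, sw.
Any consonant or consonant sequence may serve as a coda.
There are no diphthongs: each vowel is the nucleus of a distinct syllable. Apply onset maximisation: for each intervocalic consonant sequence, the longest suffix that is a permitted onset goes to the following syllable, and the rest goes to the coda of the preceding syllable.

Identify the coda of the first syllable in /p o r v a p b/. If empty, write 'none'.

The vowels are o, a — 2 nuclei, so 2 syllables.
V1 /o/ – V2 /a/: /rv/; trying suffixes from longest down, /v/ is the first permitted one, so coda /r/ | onset /v/.
Syllabification: por.vapb.
Syllable 1 is /por/: onset /p/, nucleus /o/, coda /r/.

r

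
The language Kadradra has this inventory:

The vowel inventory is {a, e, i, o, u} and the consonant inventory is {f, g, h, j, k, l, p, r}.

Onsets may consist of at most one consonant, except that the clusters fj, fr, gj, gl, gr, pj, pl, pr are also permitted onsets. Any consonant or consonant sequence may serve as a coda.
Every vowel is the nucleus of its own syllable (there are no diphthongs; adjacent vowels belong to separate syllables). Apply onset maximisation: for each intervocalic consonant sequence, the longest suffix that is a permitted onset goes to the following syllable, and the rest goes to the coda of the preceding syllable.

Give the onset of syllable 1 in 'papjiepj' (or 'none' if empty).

Nuclei (vowels): a, i, e → 3 syllables.
σ1/σ2 boundary: /pj/ is a licit onset in full, so it all attaches to the next syllable.
σ2/σ3 boundary: no consonants, so the boundary falls immediately after /i/.
Syllabification: pa.pji.epj.
Syllable 1 is /pa/: onset /p/, nucleus /a/, coda ∅.

p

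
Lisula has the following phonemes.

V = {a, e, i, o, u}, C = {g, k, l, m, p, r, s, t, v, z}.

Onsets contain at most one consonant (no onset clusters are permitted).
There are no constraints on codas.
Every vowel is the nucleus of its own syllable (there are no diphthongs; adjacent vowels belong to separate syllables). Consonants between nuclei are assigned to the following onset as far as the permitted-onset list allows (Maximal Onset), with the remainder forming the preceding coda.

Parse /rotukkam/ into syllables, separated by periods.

ro.tuk.kam

Nuclei (vowels): o, u, a → 3 syllables.
V1 /o/ – V2 /u/: /t/ → onset of the next syllable (single consonants are always licit onsets).
V2 /u/ – V3 /a/: /kk/; trying suffixes from longest down, /k/ is the first permitted one, so coda /k/ | onset /k/.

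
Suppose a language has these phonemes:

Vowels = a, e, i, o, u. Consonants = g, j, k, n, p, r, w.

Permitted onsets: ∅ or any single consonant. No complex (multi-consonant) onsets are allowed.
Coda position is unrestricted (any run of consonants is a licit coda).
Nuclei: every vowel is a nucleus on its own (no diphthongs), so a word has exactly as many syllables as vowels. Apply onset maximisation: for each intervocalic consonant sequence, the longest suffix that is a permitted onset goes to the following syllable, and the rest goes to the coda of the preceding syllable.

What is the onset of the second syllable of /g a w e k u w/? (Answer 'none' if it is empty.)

Vowels present: a, e, u; each is a nucleus, giving 3 syllables.
V1 /a/ – V2 /e/: /w/ → onset of the next syllable (single consonants are always licit onsets).
V2 /e/ – V3 /u/: /k/ is a single consonant, so it becomes the next onset.
So the parse is ga.we.kuw.
Syllable 2 is /we/: onset /w/, nucleus /e/, coda ∅.

w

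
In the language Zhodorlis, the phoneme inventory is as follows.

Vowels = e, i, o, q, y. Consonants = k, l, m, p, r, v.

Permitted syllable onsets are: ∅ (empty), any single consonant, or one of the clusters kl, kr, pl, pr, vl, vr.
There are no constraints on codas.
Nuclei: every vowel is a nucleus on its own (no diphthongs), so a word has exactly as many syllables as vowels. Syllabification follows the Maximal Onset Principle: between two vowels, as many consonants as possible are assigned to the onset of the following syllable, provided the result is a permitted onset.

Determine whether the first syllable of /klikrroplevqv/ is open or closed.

Nuclei (vowels): i, o, e, q → 4 syllables.
σ1/σ2 boundary: /krr/ splits as /kr/ + /r/ (/r/ is the longest suffix that is a licit onset).
σ2/σ3 boundary: /pl/ is a licit onset in full, so it all attaches to the next syllable.
σ3/σ4 boundary: /v/ → onset of the next syllable (single consonants are always licit onsets).
Result: klikr.ro.ple.vqv.
Syllable 1 is /klikr/ with coda /kr/, so it is closed.

closed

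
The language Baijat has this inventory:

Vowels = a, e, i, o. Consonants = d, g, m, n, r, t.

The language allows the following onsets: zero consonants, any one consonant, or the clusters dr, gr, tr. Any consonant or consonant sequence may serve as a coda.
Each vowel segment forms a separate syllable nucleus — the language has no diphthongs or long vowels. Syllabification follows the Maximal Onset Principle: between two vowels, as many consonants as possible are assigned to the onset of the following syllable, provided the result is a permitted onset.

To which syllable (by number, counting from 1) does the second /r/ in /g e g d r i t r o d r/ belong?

3

The vowels are e, i, o — 3 nuclei, so 3 syllables.
/e…i/ gap (V1→V2): cluster /gdr/ — the longest permitted-onset suffix is /dr/; onset = /dr/, preceding coda = /g/.
/i…o/ gap (V2→V3): /tr/ — entire cluster is a permitted onset → onset /tr/, coda ∅.
Result: geg.dri.trodr.
The second /r/ is in the onset of syllable 3 (/trodr/).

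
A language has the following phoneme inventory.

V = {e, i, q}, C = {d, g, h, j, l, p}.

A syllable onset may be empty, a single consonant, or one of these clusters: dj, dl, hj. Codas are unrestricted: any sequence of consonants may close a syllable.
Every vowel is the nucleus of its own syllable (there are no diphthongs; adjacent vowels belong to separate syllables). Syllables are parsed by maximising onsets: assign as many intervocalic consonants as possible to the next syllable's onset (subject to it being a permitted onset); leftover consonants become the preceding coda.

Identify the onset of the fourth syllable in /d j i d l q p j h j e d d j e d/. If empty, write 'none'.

Nuclei (vowels): i, q, e, e → 4 syllables.
V1 /i/ – V2 /q/: /dl/ is a licit onset in full, so it all attaches to the next syllable.
V2 /q/ – V3 /e/: /pjhj/ — longest licit onset from the right is /hj/, leaving /pj/ as coda.
V3 /e/ – V4 /e/: /ddj/ splits as /d/ + /dj/ (/dj/ is the longest suffix that is a licit onset).
So the parse is dji.dlqpj.hjed.djed.
Syllable 4 is /djed/: onset /dj/, nucleus /e/, coda /d/.

dj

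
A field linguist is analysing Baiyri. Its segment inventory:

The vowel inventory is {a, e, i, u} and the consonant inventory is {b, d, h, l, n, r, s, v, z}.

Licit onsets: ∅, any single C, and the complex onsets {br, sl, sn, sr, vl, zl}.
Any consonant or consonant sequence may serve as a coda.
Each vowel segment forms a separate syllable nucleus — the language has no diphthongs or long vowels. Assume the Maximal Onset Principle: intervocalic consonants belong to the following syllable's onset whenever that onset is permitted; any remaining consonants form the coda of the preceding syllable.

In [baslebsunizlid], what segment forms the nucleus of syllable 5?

Vowels present: a, e, u, i, i; each is a nucleus, giving 5 syllables.
The fifth nucleus (vowel 5 from the left) is /i/.

i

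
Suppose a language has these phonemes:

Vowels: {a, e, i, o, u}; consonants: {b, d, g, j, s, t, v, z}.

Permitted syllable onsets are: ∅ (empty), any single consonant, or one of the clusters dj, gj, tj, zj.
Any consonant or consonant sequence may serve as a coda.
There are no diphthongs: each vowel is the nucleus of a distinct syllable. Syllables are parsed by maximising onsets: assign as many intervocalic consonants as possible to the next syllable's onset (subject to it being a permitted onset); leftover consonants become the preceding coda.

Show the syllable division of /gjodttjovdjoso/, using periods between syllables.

The vowels are o, o, o, o — 4 nuclei, so 4 syllables.
V1 /o/ – V2 /o/: /dttj/ splits as /dt/ + /tj/ (/tj/ is the longest suffix that is a licit onset).
V2 /o/ – V3 /o/: cluster /vdj/ — the longest permitted-onset suffix is /dj/; onset = /dj/, preceding coda = /v/.
V3 /o/ – V4 /o/: /s/ is a single consonant, so it becomes the next onset.

gjodt.tjov.djo.so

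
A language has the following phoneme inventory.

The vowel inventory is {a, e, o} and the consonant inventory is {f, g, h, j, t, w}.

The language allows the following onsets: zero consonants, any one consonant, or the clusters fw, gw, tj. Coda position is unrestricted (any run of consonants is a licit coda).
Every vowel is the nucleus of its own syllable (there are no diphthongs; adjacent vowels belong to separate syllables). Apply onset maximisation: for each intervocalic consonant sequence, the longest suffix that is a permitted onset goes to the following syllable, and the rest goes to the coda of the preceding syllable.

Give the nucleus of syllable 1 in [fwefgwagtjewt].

e

The vowels are e, a, e — 3 nuclei, so 3 syllables.
The first nucleus (vowel 1 from the left) is /e/.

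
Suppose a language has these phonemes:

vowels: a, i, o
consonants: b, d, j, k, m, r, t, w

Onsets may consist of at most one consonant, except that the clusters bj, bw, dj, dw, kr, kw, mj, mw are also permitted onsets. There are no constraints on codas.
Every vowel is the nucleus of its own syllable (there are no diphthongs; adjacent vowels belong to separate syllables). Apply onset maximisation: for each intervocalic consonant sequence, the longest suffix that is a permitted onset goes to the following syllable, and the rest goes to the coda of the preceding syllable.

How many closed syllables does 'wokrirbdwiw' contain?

2

Vowels present: o, i, i; each is a nucleus, giving 3 syllables.
Between /o/ (V1) and /i/ (V2): cluster /kr/ — /kr/ is itself a permitted onset, so the whole cluster goes right; preceding coda = ∅.
Between /i/ (V2) and /i/ (V3): cluster /rbdw/ — the longest permitted-onset suffix is /dw/; onset = /dw/, preceding coda = /rb/.
Result: wo.krirb.dwiw.
Classifying each syllable: /wo/ (open), /krirb/ (closed), /dwiw/ (closed).
Closed syllables: 2.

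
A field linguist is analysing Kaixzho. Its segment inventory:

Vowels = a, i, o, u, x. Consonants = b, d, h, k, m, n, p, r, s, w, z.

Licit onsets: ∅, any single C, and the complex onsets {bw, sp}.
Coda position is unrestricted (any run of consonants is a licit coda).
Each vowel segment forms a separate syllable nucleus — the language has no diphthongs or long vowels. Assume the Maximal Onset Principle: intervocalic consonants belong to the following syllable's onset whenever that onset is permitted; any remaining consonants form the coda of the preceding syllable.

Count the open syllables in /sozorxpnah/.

2

The vowels are o, o, x, a — 4 nuclei, so 4 syllables.
/o…o/ gap (V1→V2): /z/ → onset of the next syllable (single consonants are always licit onsets).
/o…x/ gap (V2→V3): /r/ is a single consonant, so it becomes the next onset.
/x…a/ gap (V3→V4): /pn/ splits as /p/ + /n/ (/n/ is the longest suffix that is a licit onset).
Result: so.zo.rxp.nah.
Classifying each syllable: /so/ (open), /zo/ (open), /rxp/ (closed), /nah/ (closed).
Open syllables: 2.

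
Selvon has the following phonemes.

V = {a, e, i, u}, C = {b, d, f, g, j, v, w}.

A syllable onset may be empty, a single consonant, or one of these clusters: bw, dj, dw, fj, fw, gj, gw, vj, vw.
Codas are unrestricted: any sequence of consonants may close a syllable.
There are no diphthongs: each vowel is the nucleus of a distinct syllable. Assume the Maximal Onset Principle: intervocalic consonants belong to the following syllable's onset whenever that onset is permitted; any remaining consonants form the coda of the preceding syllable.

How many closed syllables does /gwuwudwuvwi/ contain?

0

Vowels present: u, u, u, i; each is a nucleus, giving 4 syllables.
σ1/σ2 boundary: /w/ → onset of the next syllable (single consonants are always licit onsets).
σ2/σ3 boundary: cluster /dw/ — /dw/ is itself a permitted onset, so the whole cluster goes right; preceding coda = ∅.
σ3/σ4 boundary: /vw/ — entire cluster is a permitted onset → onset /vw/, coda ∅.
Putting it together: gwu.wu.dwu.vwi.
Classifying each syllable: /gwu/ (open), /wu/ (open), /dwu/ (open), /vwi/ (open).
Closed syllables: 0.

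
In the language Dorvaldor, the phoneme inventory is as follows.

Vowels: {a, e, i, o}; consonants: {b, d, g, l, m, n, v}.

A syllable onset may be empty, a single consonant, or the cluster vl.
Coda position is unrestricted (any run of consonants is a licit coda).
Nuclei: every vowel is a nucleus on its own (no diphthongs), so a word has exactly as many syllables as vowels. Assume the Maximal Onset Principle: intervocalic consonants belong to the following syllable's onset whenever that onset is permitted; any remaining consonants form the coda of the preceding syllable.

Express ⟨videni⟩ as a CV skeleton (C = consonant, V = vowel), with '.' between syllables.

Vowels present: i, e, i; each is a nucleus, giving 3 syllables.
σ1/σ2 boundary: /d/ is a single consonant, so it becomes the next onset.
σ2/σ3 boundary: just /n/ — single C goes to the following onset.
Putting it together: vi.de.ni.
Mapping each syllable to C/V: /vi/ → CV, /de/ → CV, /ni/ → CV.

CV.CV.CV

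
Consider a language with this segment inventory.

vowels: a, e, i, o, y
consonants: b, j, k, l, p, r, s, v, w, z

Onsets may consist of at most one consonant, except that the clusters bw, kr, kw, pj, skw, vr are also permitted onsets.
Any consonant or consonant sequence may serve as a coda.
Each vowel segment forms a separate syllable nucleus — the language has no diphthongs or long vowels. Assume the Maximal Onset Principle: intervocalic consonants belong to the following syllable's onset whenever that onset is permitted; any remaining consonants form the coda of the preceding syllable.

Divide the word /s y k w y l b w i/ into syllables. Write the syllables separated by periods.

Vowels present: y, y, i; each is a nucleus, giving 3 syllables.
V1 /y/ – V2 /y/: /kw/ — entire cluster is a permitted onset → onset /kw/, coda ∅.
V2 /y/ – V3 /i/: /lbw/; trying suffixes from longest down, /bw/ is the first permitted one, so coda /l/ | onset /bw/.

sy.kwyl.bwi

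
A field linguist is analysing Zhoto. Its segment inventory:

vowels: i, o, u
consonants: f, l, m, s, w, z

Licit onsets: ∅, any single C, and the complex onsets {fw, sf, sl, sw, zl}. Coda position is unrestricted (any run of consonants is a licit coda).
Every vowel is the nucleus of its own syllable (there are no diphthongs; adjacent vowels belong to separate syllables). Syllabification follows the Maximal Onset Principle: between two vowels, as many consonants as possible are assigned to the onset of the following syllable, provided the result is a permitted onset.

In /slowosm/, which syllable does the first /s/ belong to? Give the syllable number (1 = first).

1

Nuclei (vowels): o, o → 2 syllables.
/o…o/ gap (V1→V2): just /w/ — single C goes to the following onset.
Putting it together: slo.wosm.
The first /s/ is in the onset of syllable 1 (/slo/).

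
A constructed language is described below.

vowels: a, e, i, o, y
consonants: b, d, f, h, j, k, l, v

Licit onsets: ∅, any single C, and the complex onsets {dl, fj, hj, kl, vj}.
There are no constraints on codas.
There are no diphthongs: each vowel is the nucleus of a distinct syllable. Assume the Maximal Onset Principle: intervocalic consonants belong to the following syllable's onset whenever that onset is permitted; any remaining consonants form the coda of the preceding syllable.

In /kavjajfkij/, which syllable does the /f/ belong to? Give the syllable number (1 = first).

2

Nuclei (vowels): a, a, i → 3 syllables.
/a…a/ gap (V1→V2): /vj/ is a licit onset in full, so it all attaches to the next syllable.
/a…i/ gap (V2→V3): /jfk/ — longest licit onset from the right is /k/, leaving /jf/ as coda.
Syllabification: ka.vjajf.kij.
The /f/ is in the coda of syllable 2 (/vjajf/).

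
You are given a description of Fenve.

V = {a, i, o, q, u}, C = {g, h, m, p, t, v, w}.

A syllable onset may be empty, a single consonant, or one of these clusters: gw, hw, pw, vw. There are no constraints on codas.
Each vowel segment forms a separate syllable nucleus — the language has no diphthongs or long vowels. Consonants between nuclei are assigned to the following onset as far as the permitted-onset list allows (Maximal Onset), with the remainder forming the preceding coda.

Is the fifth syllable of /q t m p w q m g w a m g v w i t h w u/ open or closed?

open

Vowels present: q, q, a, i, u; each is a nucleus, giving 5 syllables.
V1 /q/ – V2 /q/: /tmpw/ — longest licit onset from the right is /pw/, leaving /tm/ as coda.
V2 /q/ – V3 /a/: /mgw/ splits as /m/ + /gw/ (/gw/ is the longest suffix that is a licit onset).
V3 /a/ – V4 /i/: /mgvw/ — longest licit onset from the right is /vw/, leaving /mg/ as coda.
V4 /i/ – V5 /u/: /thw/; trying suffixes from longest down, /hw/ is the first permitted one, so coda /t/ | onset /hw/.
Putting it together: qtm.pwqm.gwamg.vwit.hwu.
Syllable 5 is /hwu/; it ends in its nucleus with no coda, so it is open.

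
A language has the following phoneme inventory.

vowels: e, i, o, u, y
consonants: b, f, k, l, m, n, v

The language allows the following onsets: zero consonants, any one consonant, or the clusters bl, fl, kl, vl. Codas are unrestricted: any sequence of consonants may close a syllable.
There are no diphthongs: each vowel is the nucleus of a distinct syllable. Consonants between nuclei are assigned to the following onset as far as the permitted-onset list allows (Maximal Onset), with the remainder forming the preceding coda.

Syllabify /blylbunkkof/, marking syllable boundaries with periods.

blyl.bunk.kof

Vowels present: y, u, o; each is a nucleus, giving 3 syllables.
Between /y/ (V1) and /u/ (V2): cluster /lb/ — the longest permitted-onset suffix is /b/; onset = /b/, preceding coda = /l/.
Between /u/ (V2) and /o/ (V3): /nkk/; trying suffixes from longest down, /k/ is the first permitted one, so coda /nk/ | onset /k/.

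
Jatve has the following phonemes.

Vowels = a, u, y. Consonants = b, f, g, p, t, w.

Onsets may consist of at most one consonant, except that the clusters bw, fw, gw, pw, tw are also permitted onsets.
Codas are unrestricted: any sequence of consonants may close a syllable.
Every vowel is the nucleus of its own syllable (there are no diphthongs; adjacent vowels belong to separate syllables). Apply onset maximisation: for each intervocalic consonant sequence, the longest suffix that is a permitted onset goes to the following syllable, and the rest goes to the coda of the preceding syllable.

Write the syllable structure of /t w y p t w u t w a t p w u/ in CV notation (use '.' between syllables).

CCVC.CCV.CCVC.CCV

The vowels are y, u, a, u — 4 nuclei, so 4 syllables.
V1 /y/ – V2 /u/: cluster /ptw/ — the longest permitted-onset suffix is /tw/; onset = /tw/, preceding coda = /p/.
V2 /u/ – V3 /a/: cluster /tw/ — /tw/ is itself a permitted onset, so the whole cluster goes right; preceding coda = ∅.
V3 /a/ – V4 /u/: /tpw/; trying suffixes from longest down, /pw/ is the first permitted one, so coda /t/ | onset /pw/.
Syllabification: twyp.twu.twat.pwu.
Mapping each syllable to C/V: /twyp/ → CCVC, /twu/ → CCV, /twat/ → CCVC, /pwu/ → CCV.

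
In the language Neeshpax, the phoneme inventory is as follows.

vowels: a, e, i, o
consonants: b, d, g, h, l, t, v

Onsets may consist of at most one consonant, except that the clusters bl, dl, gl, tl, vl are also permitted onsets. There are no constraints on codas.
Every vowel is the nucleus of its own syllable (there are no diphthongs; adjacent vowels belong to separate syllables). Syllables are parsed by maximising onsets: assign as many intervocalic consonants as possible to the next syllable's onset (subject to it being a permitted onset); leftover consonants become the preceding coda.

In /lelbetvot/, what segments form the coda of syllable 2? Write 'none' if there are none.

Vowels present: e, e, o; each is a nucleus, giving 3 syllables.
Between /e/ (V1) and /e/ (V2): /lb/; trying suffixes from longest down, /b/ is the first permitted one, so coda /l/ | onset /b/.
Between /e/ (V2) and /o/ (V3): /tv/; trying suffixes from longest down, /v/ is the first permitted one, so coda /t/ | onset /v/.
Result: lel.bet.vot.
Syllable 2 is /bet/: onset /b/, nucleus /e/, coda /t/.

t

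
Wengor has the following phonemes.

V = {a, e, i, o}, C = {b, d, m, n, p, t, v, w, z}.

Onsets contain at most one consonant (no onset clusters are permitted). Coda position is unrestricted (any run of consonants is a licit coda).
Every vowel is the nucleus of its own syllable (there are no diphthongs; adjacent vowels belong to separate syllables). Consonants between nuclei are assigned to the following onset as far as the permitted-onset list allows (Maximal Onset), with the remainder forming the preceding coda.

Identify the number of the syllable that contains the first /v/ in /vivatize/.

The vowels are i, a, i, e — 4 nuclei, so 4 syllables.
/i…a/ gap (V1→V2): /v/ → onset of the next syllable (single consonants are always licit onsets).
/a…i/ gap (V2→V3): /t/ → onset of the next syllable (single consonants are always licit onsets).
/i…e/ gap (V3→V4): /z/ → onset of the next syllable (single consonants are always licit onsets).
Putting it together: vi.va.ti.ze.
The first /v/ is in the onset of syllable 1 (/vi/).

1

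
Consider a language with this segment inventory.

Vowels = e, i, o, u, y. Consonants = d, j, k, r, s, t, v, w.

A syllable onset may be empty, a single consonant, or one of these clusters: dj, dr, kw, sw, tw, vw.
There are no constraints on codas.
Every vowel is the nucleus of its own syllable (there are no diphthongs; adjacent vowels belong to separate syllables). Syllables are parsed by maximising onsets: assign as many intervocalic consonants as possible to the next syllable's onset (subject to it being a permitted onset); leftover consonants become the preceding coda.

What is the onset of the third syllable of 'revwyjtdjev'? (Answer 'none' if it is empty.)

dj

Vowels present: e, y, e; each is a nucleus, giving 3 syllables.
/e…y/ gap (V1→V2): cluster /vw/ — /vw/ is itself a permitted onset, so the whole cluster goes right; preceding coda = ∅.
/y…e/ gap (V2→V3): /jtdj/ splits as /jt/ + /dj/ (/dj/ is the longest suffix that is a licit onset).
So the parse is re.vwyjt.djev.
Syllable 3 is /djev/: onset /dj/, nucleus /e/, coda /v/.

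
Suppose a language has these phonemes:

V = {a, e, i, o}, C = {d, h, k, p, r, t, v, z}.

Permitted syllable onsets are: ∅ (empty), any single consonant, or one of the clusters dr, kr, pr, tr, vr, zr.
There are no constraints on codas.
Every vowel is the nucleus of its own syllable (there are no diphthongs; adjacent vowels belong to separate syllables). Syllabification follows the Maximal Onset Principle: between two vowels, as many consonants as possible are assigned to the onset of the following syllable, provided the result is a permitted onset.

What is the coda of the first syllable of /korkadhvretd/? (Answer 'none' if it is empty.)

Nuclei (vowels): o, a, e → 3 syllables.
/o…a/ gap (V1→V2): /rk/; trying suffixes from longest down, /k/ is the first permitted one, so coda /r/ | onset /k/.
/a…e/ gap (V2→V3): cluster /dhvr/ — the longest permitted-onset suffix is /vr/; onset = /vr/, preceding coda = /dh/.
So the parse is kor.kadh.vretd.
Syllable 1 is /kor/: onset /k/, nucleus /o/, coda /r/.

r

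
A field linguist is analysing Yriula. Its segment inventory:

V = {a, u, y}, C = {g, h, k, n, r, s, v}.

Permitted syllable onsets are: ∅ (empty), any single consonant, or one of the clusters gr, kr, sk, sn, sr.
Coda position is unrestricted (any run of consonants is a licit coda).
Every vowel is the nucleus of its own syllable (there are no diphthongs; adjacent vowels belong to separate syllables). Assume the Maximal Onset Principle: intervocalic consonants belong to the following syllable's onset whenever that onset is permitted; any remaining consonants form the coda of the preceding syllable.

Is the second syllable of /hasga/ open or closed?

open

Nuclei (vowels): a, a → 2 syllables.
σ1/σ2 boundary: /sg/ splits as /s/ + /g/ (/g/ is the longest suffix that is a licit onset).
Result: has.ga.
Syllable 2 is /ga/; it ends in its nucleus with no coda, so it is open.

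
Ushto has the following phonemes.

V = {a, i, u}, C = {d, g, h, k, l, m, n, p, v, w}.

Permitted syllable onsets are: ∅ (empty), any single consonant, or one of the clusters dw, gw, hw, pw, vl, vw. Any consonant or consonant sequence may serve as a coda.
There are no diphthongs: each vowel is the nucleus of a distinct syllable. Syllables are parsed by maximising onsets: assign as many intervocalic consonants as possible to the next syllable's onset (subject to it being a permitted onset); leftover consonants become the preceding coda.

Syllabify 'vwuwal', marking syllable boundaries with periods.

vwu.wal

Vowels present: u, a; each is a nucleus, giving 2 syllables.
σ1/σ2 boundary: /w/ is a single consonant, so it becomes the next onset.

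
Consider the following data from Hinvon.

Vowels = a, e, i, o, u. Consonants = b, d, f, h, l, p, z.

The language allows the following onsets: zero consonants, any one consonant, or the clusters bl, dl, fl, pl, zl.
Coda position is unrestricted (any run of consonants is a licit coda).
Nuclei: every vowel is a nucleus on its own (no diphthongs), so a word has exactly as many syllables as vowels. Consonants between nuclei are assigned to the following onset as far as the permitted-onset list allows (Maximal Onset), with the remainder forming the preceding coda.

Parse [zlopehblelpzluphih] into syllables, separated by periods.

Nuclei (vowels): o, e, e, u, i → 5 syllables.
Between /o/ (V1) and /e/ (V2): /p/ → onset of the next syllable (single consonants are always licit onsets).
Between /e/ (V2) and /e/ (V3): cluster /hbl/ — the longest permitted-onset suffix is /bl/; onset = /bl/, preceding coda = /h/.
Between /e/ (V3) and /u/ (V4): /lpzl/ — longest licit onset from the right is /zl/, leaving /lp/ as coda.
Between /u/ (V4) and /i/ (V5): /ph/ — longest licit onset from the right is /h/, leaving /p/ as coda.

zlo.peh.blelp.zlup.hih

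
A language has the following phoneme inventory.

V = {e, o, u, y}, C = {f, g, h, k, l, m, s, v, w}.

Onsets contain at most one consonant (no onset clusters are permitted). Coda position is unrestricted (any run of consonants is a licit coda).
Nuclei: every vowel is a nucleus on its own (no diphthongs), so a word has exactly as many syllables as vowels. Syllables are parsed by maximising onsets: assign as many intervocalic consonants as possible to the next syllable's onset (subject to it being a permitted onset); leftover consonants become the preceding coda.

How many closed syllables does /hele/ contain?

0

The vowels are e, e — 2 nuclei, so 2 syllables.
σ1/σ2 boundary: just /l/ — single C goes to the following onset.
Syllabification: he.le.
Classifying each syllable: /he/ (open), /le/ (open).
Closed syllables: 0.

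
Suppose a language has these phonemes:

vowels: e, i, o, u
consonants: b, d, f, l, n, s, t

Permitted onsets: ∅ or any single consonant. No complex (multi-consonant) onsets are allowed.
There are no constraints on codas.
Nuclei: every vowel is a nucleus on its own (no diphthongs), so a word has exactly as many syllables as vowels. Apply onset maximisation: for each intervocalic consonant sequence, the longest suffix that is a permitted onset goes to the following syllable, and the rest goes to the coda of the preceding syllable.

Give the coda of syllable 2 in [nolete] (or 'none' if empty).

Vowels present: o, e, e; each is a nucleus, giving 3 syllables.
V1 /o/ – V2 /e/: /l/ → onset of the next syllable (single consonants are always licit onsets).
V2 /e/ – V3 /e/: just /t/ — single C goes to the following onset.
Syllabification: no.le.te.
Syllable 2 is /le/: onset /l/, nucleus /e/, coda ∅.

none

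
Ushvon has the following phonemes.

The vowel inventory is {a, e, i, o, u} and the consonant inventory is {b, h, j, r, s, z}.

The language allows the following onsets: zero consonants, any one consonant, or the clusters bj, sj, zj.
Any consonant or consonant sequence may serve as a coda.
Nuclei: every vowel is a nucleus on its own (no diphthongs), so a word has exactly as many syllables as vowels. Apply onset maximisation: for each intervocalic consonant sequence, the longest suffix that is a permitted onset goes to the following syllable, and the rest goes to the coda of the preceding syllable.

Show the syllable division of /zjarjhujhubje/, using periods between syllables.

Nuclei (vowels): a, u, u, e → 4 syllables.
/a…u/ gap (V1→V2): /rjh/; trying suffixes from longest down, /h/ is the first permitted one, so coda /rj/ | onset /h/.
/u…u/ gap (V2→V3): /jh/; trying suffixes from longest down, /h/ is the first permitted one, so coda /j/ | onset /h/.
/u…e/ gap (V3→V4): /bj/ is a licit onset in full, so it all attaches to the next syllable.

zjarj.huj.hu.bje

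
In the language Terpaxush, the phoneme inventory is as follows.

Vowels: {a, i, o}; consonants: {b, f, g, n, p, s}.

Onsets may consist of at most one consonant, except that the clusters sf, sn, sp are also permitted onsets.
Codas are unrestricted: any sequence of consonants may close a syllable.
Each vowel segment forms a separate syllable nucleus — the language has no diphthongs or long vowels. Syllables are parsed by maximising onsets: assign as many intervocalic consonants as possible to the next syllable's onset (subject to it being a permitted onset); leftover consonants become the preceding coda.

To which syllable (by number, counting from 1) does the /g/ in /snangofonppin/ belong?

2

Nuclei (vowels): a, o, o, i → 4 syllables.
/a…o/ gap (V1→V2): /ng/ splits as /n/ + /g/ (/g/ is the longest suffix that is a licit onset).
/o…o/ gap (V2→V3): /f/ → onset of the next syllable (single consonants are always licit onsets).
/o…i/ gap (V3→V4): /npp/; trying suffixes from longest down, /p/ is the first permitted one, so coda /np/ | onset /p/.
So the parse is snan.go.fonp.pin.
The /g/ is in the onset of syllable 2 (/go/).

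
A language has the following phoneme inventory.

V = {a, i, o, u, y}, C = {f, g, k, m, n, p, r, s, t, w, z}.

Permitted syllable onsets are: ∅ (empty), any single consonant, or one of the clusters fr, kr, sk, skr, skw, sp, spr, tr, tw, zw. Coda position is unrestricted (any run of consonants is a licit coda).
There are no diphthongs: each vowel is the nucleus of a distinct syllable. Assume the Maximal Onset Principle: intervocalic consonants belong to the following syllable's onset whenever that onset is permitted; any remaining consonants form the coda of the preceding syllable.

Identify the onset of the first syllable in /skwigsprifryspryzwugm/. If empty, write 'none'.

skw

Nuclei (vowels): i, i, y, y, u → 5 syllables.
σ1/σ2 boundary: cluster /gspr/ — the longest permitted-onset suffix is /spr/; onset = /spr/, preceding coda = /g/.
σ2/σ3 boundary: /fr/ — entire cluster is a permitted onset → onset /fr/, coda ∅.
σ3/σ4 boundary: /spr/ — entire cluster is a permitted onset → onset /spr/, coda ∅.
σ4/σ5 boundary: cluster /zw/ — /zw/ is itself a permitted onset, so the whole cluster goes right; preceding coda = ∅.
Result: skwig.spri.fry.spry.zwugm.
Syllable 1 is /skwig/: onset /skw/, nucleus /i/, coda /g/.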